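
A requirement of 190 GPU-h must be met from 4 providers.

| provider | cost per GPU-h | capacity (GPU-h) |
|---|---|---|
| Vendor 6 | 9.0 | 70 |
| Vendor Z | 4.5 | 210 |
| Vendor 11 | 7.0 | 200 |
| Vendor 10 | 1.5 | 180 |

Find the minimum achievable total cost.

Cheapest first:
Vendor 10 at 1.5: take all 180 GPU-h ; 10 still needed.
Take 10 from Vendor Z at 4.5 to finish.
Vendor 11, Vendor 6: unused.
Cost = 180×1.5 + 10×4.5 = 315.

315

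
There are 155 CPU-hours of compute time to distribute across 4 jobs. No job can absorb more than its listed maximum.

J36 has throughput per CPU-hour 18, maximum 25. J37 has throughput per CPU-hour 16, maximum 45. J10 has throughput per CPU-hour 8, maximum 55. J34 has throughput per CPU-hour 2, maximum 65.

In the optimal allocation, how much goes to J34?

Highest throughput per CPU-hour first: J36 18 > J37 16 > J10 8 > J34 2.
J36: +25 to 25 (cap) — 130 left.
J37 takes 45 to reach its cap of 45 — 85 left.
Give J10 55 to hit its cap of 55 — 30 left.
Only 30 left; J34 takes them to reach 30.

30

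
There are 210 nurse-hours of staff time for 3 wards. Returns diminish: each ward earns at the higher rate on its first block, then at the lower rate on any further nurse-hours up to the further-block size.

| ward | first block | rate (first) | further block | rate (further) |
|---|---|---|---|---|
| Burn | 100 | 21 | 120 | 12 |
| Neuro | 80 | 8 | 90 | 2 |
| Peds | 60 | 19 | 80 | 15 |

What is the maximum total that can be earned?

3990

Treat each block as its own option and order by rate: Burn/T1 21 > Peds/T1 19 > Peds/T2 15 > Burn/T2 12 > Neuro/T1 8 > Neuro/T2 2.
Burn/T1 (21): +100 ; 110 left.
Peds/T1 (19): +60 ; 50 left.
Peds/T2: +50 of 80 at 15; pool empty.
Total = 21×100 + 19×60 + 15×50 = 3990.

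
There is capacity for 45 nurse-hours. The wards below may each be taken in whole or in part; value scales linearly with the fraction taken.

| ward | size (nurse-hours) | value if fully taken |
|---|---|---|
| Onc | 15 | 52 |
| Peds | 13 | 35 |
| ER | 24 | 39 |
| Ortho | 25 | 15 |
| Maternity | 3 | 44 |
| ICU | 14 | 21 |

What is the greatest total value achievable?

153.75

Rank by value-to-size ratio: Maternity 44/3≈14.7, Onc 52/15≈3.47, Peds 35/13≈2.69, ER 39/24≈1.62, ICU 21/14≈1.5, Ortho 15/25≈0.6.
All 3 nurse-hours of Maternity fit (value 44) → 42 remain.
Take all of Onc (15 nurse-hours, value 52) → 27 nurse-hours left.
Take all of Peds (13 nurse-hours, value 35) → 14 nurse-hours left.
14 nurse-hours left: a 14/24 share of ER gives 39×14/24 = 22.75.
Total value = 153.75.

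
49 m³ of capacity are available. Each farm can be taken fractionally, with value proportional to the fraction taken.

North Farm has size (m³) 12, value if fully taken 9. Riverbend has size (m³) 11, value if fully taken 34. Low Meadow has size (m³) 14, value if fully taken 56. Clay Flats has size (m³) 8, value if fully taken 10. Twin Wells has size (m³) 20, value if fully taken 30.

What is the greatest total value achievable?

Rank by value-to-size ratio: Low Meadow 56/14≈4, Riverbend 34/11≈3.09, Twin Wells 30/20≈1.5, Clay Flats 10/8≈1.25, North Farm 9/12≈0.75.
Take all of Low Meadow (14 m³, value 56) ; 35 m³ left.
All 11 m³ of Riverbend fit (value 34) ; 24 remain.
All 20 m³ of Twin Wells fit (value 30) ; 4 remain.
Only 4 m³ remain; take 4/8 of Clay Flats for value 10×4/8 = 5.
Total value = 125.

125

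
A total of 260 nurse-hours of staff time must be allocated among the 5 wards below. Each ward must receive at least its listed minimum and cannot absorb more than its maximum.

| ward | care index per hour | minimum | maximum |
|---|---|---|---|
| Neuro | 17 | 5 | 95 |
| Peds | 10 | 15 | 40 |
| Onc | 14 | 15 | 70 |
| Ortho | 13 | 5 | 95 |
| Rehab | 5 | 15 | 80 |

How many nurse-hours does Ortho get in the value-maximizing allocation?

Meeting every minimum uses 5+15+15+5+15 = 55 nurse-hours, leaving 205.
Order the wards by care index per hour: Neuro 17 > Onc 14 > Ortho 13 > Peds 10 > Rehab 5.
Give Neuro 90 more to hit its cap of 95 → 115 left.
Give Onc 55 more to hit its cap of 70 → 60 left.
Ortho has room for 90 more but only 60 remain, so it gets 65.

65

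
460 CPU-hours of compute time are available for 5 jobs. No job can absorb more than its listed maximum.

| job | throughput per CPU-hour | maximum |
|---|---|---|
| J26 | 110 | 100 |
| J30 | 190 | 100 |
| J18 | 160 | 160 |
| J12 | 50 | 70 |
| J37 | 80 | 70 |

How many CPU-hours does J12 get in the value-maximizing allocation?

Highest throughput per CPU-hour first: J30 190 > J18 160 > J26 110 > J37 80 > J12 50.
Give J30 100 to hit its cap of 100 ; 360 left.
Give J18 160 to hit its cap of 160 ; 200 left.
J26: +100 to 100 (cap) ; 100 left.
J37 takes 70 to reach its cap of 70 ; 30 left.
J12 has room for 70 but only 30 remain, so it gets 30.

30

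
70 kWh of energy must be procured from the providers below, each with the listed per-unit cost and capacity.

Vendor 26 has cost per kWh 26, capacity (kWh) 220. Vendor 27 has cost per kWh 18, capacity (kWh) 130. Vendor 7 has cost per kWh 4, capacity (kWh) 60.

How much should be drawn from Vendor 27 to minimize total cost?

10

Cheapest first:
Vendor 7 at 4: take all 60 kWh → 10 still needed.
Vendor 27 (18): take the remaining 10 → done.
Vendor 26: unused.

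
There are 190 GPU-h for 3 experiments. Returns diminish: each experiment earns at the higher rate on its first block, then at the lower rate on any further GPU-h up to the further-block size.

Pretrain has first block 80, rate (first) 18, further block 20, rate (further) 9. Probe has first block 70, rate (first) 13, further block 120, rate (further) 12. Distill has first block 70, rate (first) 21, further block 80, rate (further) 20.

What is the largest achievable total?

Rank every tier by rate: Distill/first 21 > Distill/second 20 > Pretrain/first 18 > Probe/first 13 > Probe/second 12 > Pretrain/second 9.
Distill first at 21: fill all 70 ; 120 left.
Distill second at 20: fill all 80 ; 40 left.
40 remain; put them into Pretrain first at 18.
Total = 21×70 + 20×80 + 18×40 = 3790.

3790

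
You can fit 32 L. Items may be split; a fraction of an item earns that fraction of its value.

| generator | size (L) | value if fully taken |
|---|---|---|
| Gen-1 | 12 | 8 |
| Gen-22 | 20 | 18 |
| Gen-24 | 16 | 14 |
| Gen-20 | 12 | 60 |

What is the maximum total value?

Rank by value-to-size ratio: Gen-20 60/12≈5, Gen-22 18/20≈0.9, Gen-24 14/16≈0.875, Gen-1 8/12≈0.667.
All 12 L of Gen-20 fit (value 60) → 20 remain.
Take all of Gen-22 (20 L, value 18) → 0 L left.
Total value = 78.

78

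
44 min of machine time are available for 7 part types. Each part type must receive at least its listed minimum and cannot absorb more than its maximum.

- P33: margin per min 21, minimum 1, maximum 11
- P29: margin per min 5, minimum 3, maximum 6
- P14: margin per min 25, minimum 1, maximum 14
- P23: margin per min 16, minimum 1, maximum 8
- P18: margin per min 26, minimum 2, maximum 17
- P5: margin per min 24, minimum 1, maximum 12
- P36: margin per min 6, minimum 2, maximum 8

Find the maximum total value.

1000

Meeting every minimum uses 1+3+1+1+2+1+2 = 11 min, leaving 33.
Order the part types by margin per min: P18 26 > P14 25 > P5 24 > P33 21 > P23 16 > P36 6 > P29 5.
P18 takes 15 more to reach its cap of 17 — 18 left.
P14: +13 to 14 (cap) — 5 left.
P5 has room for 11 more but only 5 remain, so it gets 6.
Total = 21×1 + 5×3 + 25×14 + 16×1 + 26×17 + 24×6 + 6×2 = 1000.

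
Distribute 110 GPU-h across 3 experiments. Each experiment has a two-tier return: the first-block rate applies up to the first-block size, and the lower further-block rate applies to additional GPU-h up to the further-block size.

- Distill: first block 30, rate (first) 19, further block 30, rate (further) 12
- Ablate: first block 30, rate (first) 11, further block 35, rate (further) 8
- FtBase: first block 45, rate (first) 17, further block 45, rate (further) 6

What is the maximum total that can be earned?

1750

Rank every tier by rate: Distill/T1 19 > FtBase/T1 17 > Distill/T2 12 > Ablate/T1 11 > Ablate/T2 8 > FtBase/T2 6.
Distill T1 at 19: fill all 30 → 80 left.
FtBase T1 at 17: fill all 45 → 35 left.
Distill T2 at 12: fill all 30 → 5 left.
Ablate/T1: +5 of 30 at 11; pool empty.
Total = 19×30 + 17×45 + 12×30 + 11×5 = 1750.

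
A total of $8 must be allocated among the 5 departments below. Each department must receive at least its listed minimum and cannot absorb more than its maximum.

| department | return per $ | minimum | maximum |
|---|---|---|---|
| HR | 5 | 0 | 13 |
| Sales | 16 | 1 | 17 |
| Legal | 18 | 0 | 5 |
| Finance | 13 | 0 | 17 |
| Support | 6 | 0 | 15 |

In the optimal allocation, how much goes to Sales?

3

Meeting every minimum uses 0+1+0+0+0 = 1 $, leaving 7.
Rank by return per $: Legal 18 > Sales 16 > Finance 13 > Support 6 > HR 5.
Legal takes 5 more to reach its cap of 5 — 2 left.
Sales has room for 16 more but only 2 remain, so it gets 3.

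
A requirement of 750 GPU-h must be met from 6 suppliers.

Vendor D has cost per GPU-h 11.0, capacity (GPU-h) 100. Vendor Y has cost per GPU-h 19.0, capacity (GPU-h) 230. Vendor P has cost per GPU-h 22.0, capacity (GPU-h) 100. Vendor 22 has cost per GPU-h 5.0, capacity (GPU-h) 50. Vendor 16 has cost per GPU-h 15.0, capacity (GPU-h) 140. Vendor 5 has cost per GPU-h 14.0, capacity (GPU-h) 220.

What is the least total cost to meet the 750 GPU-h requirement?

11120

Fill from the cheapest supplier first.
Vendor 22 at 5.0: take all 50 GPU-h — 700 still needed.
Vendor D (11.0): use full 100 — 600 GPU-h to go.
Vendor 5 (14.0): use full 220 — 380 GPU-h to go.
Vendor 16 at 15.0: take all 140 GPU-h — 240 still needed.
Vendor Y at 19.0: take all 230 GPU-h — 10 still needed.
Take 10 from Vendor P at 22.0 to finish.
Cost = 50×5.0 + 100×11.0 + 220×14.0 + 140×15.0 + 230×19.0 + 10×22.0 = 11120.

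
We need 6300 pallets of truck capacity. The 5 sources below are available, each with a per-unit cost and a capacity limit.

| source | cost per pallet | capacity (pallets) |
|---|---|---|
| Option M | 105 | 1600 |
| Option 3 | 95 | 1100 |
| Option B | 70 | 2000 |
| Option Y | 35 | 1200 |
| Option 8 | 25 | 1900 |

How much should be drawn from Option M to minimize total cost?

100

Fill from the cheapest source first.
Option 8 at 25: take all 1900 pallets — 4400 still needed.
Take 1200 from Option Y at 35 — need 3200 more.
Option B (70): use full 2000 — 1200 pallets to go.
Option 3 at 95: take all 1100 pallets — 100 still needed.
Take 100 from Option M at 105 to finish.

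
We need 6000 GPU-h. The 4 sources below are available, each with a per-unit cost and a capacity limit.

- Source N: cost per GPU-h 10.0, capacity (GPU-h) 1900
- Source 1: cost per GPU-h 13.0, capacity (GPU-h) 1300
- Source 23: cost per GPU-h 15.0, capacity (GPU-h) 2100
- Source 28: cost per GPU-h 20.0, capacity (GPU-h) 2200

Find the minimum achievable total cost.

81400

Fill from the cheapest source first.
Source N at 10.0: take all 1900 GPU-h — 4100 still needed.
Source 1 at 13.0: take all 1300 GPU-h — 2800 still needed.
Source 23 (15.0): use full 2100 — 700 GPU-h to go.
Take 700 from Source 28 at 20.0 to finish.
Cost = 1900×10.0 + 1300×13.0 + 2100×15.0 + 700×20.0 = 81400.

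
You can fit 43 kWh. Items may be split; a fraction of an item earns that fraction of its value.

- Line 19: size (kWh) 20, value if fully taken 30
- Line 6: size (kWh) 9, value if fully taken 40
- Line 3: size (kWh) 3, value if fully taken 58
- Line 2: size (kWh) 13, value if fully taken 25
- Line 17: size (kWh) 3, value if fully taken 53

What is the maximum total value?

198.5

Best value per unit of size first: Line 3 58/3≈19.3, Line 17 53/3≈17.7, Line 6 40/9≈4.44, Line 2 25/13≈1.92, Line 19 30/20≈1.5.
Take all of Line 3 (3 kWh, value 58) — 40 kWh left.
All 3 kWh of Line 17 fit (value 53) — 37 remain.
All 9 kWh of Line 6 fit (value 40) — 28 remain.
All 13 kWh of Line 2 fit (value 25) — 15 remain.
Fill the last 15 kWh with part of Line 19: 15/20 of it earns 22.5.
Total value = 198.5.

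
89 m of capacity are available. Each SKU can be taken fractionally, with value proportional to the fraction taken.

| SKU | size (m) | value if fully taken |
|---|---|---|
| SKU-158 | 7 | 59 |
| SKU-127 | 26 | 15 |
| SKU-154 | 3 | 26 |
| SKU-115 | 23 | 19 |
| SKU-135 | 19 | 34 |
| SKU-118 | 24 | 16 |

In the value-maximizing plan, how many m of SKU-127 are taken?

13

Sort by value density: SKU-154 26/3≈8.67, SKU-158 59/7≈8.43, SKU-135 34/19≈1.79, SKU-115 19/23≈0.826, SKU-118 16/24≈0.667, SKU-127 15/26≈0.577.
Take all of SKU-154 (3 m, value 26) ; 86 m left.
SKU-158: take in full, 7 m for value 59 ; 79 left.
Take all of SKU-135 (19 m, value 34) ; 60 m left.
Take all of SKU-115 (23 m, value 19) ; 37 m left.
Take all of SKU-118 (24 m, value 16) ; 13 m left.
Only 13 m remain; take 13/26 of SKU-127 for value 15×13/26 = 7.5.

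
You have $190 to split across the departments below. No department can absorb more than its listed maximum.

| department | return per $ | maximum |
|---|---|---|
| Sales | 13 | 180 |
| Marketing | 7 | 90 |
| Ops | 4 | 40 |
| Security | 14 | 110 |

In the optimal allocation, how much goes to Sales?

80

Rank by return per $: Security 14 > Sales 13 > Marketing 7 > Ops 4.
Security takes 110 to reach its cap of 110 — 80 left.
Sales: +80 (room for 180) → 80. Pool exhausted.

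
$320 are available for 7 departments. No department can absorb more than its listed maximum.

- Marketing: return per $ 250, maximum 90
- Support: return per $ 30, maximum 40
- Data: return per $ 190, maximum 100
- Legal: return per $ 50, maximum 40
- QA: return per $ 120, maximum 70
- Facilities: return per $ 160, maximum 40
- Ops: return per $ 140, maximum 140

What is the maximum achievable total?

60500

Rank by return per $: Marketing 250 > Data 190 > Facilities 160 > Ops 140 > QA 120 > Legal 50 > Support 30.
Give Marketing 90 to hit its cap of 90 ; 230 left.
Give Data 100 to hit its cap of 100 ; 130 left.
Facilities: +40 to 40 (cap) ; 90 left.
Only 90 left; Ops takes them to reach 90.
Total = 250×90 + 190×100 + 160×40 + 140×90 = 60500.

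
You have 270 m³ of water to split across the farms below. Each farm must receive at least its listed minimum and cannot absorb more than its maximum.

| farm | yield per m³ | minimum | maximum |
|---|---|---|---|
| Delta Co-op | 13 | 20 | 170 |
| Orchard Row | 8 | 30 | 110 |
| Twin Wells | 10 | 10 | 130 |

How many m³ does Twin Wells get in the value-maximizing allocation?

70

Meeting every minimum uses 20+30+10 = 60 m³, leaving 210.
Highest yield per m³ first: Delta Co-op 13 > Twin Wells 10 > Orchard Row 8.
Delta Co-op: +150 to 170 (cap) → 60 left.
Twin Wells: +60 (room for 120) → 70. Pool exhausted.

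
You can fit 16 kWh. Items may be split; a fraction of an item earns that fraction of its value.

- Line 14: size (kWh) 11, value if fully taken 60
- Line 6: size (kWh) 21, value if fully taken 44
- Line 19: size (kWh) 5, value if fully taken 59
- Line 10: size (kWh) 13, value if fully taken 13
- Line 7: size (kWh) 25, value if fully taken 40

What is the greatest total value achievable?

119

Sort by value density: Line 19 59/5≈11.8, Line 14 60/11≈5.45, Line 6 44/21≈2.1, Line 7 40/25≈1.6, Line 10 13/13≈1.
Take all of Line 19 (5 kWh, value 59) — 11 kWh left.
All 11 kWh of Line 14 fit (value 60) — 0 remain.
Total value = 119.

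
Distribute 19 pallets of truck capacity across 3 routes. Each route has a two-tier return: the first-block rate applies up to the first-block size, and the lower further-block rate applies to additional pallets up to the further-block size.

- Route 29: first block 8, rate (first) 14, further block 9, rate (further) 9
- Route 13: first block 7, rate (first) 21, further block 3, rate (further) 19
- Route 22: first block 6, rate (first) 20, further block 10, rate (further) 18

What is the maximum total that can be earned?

378

Treat each block as its own option and order by rate: Route 13/first 21 > Route 22/first 20 > Route 13/second 19 > Route 22/second 18 > Route 29/first 14 > Route 29/second 9.
Route 13 first at 21: fill all 7 → 12 left.
Route 22/first (20): +6 → 6 left.
Route 13/second (19): +3 → 3 left.
3 remain; put them into Route 22 second at 18.
Total = 21×7 + 20×6 + 19×3 + 18×3 = 378.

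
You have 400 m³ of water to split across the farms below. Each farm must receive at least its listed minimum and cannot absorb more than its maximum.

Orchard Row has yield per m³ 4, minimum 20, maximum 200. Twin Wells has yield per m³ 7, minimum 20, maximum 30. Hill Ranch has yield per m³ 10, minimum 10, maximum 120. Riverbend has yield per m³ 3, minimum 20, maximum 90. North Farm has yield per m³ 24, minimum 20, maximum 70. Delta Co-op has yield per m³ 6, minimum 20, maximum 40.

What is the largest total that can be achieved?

Meeting every minimum uses 20+20+10+20+20+20 = 110 m³, leaving 290.
Order the farms by yield per m³: North Farm 24 > Hill Ranch 10 > Twin Wells 7 > Delta Co-op 6 > Orchard Row 4 > Riverbend 3.
North Farm: +50 to 70 (cap) → 240 left.
Hill Ranch: +110 to 120 (cap) → 130 left.
Give Twin Wells 10 more to hit its cap of 30 → 120 left.
Delta Co-op takes 20 more to reach its cap of 40 → 100 left.
Only 100 left; Orchard Row takes them to reach 120.
Total = 4×120 + 7×30 + 10×120 + 3×20 + 24×70 + 6×40 = 3870.

3870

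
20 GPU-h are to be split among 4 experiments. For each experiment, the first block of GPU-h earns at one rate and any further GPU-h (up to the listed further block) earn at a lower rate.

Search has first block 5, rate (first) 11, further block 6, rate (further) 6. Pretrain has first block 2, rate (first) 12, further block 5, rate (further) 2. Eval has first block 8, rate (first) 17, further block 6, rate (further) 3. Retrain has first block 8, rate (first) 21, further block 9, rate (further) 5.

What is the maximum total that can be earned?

Order all 8 blocks by rate: Retrain/T1 21 > Eval/T1 17 > Pretrain/T1 12 > Search/T1 11 > Search/T2 6 > Retrain/T2 5 > Eval/T2 3 > Pretrain/T2 2.
Retrain/T1 (21): +8 — 12 left.
Eval/T1 (17): +8 — 4 left.
Pretrain/T1 (12): +2 — 2 left.
Search T1 at 11: only 2 left, fill 2.
Total = 21×8 + 17×8 + 12×2 + 11×2 = 350.

350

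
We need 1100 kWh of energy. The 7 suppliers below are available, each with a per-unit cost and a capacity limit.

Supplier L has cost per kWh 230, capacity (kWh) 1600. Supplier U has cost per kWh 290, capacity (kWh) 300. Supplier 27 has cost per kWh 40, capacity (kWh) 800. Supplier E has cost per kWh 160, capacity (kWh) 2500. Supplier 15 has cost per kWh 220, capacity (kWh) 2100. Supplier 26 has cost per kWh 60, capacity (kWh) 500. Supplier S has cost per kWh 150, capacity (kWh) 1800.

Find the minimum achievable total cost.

Fill from the cheapest supplier first.
Supplier 27 at 40: take all 800 kWh → 300 still needed.
Supplier 26 at 60: take 300 of its 500 → requirement met.
Supplier S, Supplier E, Supplier 15, Supplier L, Supplier U: unused.
Cost = 800×40 + 300×60 = 50000.

50000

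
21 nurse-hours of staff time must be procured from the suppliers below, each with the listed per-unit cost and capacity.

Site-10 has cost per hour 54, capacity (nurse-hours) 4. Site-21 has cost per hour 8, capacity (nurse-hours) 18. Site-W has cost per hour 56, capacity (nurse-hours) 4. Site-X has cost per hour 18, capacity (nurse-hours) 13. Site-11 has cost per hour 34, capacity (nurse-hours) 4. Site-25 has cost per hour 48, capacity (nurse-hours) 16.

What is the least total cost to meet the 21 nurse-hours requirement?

Use suppliers in increasing cost order.
Take 18 from Site-21 at 8 ; need 3 more.
Take 3 from Site-X at 18 to finish.
Site-11, Site-25, Site-10, Site-W: unused.
Cost = 18×8 + 3×18 = 198.

198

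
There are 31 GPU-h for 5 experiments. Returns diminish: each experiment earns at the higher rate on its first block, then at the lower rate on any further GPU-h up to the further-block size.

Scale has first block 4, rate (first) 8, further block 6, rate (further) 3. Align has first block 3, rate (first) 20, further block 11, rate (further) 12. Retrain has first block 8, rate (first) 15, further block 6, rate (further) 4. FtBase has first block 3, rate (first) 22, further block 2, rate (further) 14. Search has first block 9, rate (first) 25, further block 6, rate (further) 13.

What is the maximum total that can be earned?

577

Order all 10 blocks by rate: Search/first 25 > FtBase/first 22 > Align/first 20 > Retrain/first 15 > FtBase/second 14 > Search/second 13 > Align/second 12 > Scale/first 8 > Retrain/second 4 > Scale/second 3.
Search/first (25): +9 — 22 left.
FtBase/first (22): +3 — 19 left.
Fill Align first block (3 at 20) — 16 left.
Retrain/first (15): +8 — 8 left.
FtBase/second (14): +2 — 6 left.
Search/second (13): +6 — 0 left.
Total = 25×9 + 22×3 + 20×3 + 15×8 + 14×2 + 13×6 = 577.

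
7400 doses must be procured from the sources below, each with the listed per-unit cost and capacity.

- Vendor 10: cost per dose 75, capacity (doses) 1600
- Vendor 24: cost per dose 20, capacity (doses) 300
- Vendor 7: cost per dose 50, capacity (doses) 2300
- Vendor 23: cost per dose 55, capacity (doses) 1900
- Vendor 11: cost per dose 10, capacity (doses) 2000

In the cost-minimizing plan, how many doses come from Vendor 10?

900

Cheapest first:
Take 2000 from Vendor 11 at 10 ; need 5400 more.
Vendor 24 at 20: take all 300 doses ; 5100 still needed.
Vendor 7 at 50: take all 2300 doses ; 2800 still needed.
Take 1900 from Vendor 23 at 55 ; need 900 more.
Take 900 from Vendor 10 at 75 to finish.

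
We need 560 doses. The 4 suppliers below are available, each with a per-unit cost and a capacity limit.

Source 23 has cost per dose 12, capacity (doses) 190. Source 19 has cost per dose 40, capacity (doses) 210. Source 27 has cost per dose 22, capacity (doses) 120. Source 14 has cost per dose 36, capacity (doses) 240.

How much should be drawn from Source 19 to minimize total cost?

10

Use suppliers in increasing cost order.
Source 23 (12): use full 190 — 370 doses to go.
Take 120 from Source 27 at 22 — need 250 more.
Take 240 from Source 14 at 36 — need 10 more.
Source 19 at 40: take 10 of its 210 — requirement met.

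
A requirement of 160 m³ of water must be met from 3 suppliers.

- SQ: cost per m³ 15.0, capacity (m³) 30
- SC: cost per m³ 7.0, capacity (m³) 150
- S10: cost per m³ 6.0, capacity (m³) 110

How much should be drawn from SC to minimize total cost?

50

Fill from the cheapest supplier first.
Take 110 from S10 at 6.0 — need 50 more.
SC at 7.0: take 50 of its 150 — requirement met.
SQ: unused.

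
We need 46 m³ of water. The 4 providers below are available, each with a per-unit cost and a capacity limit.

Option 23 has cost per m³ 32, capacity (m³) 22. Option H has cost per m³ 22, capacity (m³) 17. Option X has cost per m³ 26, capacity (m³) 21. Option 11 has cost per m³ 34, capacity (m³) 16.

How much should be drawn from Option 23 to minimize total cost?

8

Fill from the cheapest provider first.
Option H at 22: take all 17 m³ → 29 still needed.
Option X at 26: take all 21 m³ → 8 still needed.
Option 23 at 32: take 8 of its 22 → requirement met.
Option 11: unused.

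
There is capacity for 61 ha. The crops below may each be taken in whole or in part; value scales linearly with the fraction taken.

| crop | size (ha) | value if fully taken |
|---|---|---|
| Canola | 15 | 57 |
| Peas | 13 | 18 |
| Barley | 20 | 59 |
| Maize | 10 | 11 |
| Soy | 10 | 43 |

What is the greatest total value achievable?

Sort by value density: Soy 43/10≈4.3, Canola 57/15≈3.8, Barley 59/20≈2.95, Peas 18/13≈1.38, Maize 11/10≈1.1.
Take all of Soy (10 ha, value 43) → 51 ha left.
All 15 ha of Canola fit (value 57) → 36 remain.
Take all of Barley (20 ha, value 59) → 16 ha left.
Peas: take in full, 13 ha for value 18 → 3 left.
Fill the last 3 ha with part of Maize: 3/10 of it earns 3.3.
Total value = 180.3.

180.3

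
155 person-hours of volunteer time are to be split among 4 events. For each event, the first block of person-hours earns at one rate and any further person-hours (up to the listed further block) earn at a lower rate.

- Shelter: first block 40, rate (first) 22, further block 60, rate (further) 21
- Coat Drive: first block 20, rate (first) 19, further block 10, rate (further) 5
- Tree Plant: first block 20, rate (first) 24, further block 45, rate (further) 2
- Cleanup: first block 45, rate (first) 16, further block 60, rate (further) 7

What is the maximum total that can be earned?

Treat each block as its own option and order by rate: Tree Plant/tier1 24 > Shelter/tier1 22 > Shelter/tier2 21 > Coat Drive/tier1 19 > Cleanup/tier1 16 > Cleanup/tier2 7 > Coat Drive/tier2 5 > Tree Plant/tier2 2.
Fill Tree Plant tier1 block (20 at 24) ; 135 left.
Fill Shelter tier1 block (40 at 22) ; 95 left.
Shelter tier2 at 21: fill all 60 ; 35 left.
Coat Drive/tier1 (19): +20 ; 15 left.
Cleanup tier1 at 16: only 15 left, fill 15.
Total = 24×20 + 22×40 + 21×60 + 19×20 + 16×15 = 3240.

3240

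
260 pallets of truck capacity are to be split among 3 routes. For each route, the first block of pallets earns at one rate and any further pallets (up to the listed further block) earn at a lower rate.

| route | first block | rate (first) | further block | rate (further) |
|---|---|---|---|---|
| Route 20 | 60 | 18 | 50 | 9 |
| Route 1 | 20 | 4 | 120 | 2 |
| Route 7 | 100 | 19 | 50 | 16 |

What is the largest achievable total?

4230

Order all 6 blocks by rate: Route 7/first 19 > Route 20/first 18 > Route 7/second 16 > Route 20/second 9 > Route 1/first 4 > Route 1/second 2.
Route 7 first at 19: fill all 100 ; 160 left.
Route 20 first at 18: fill all 60 ; 100 left.
Route 7 second at 16: fill all 50 ; 50 left.
Fill Route 20 second block (50 at 9) ; 0 left.
Total = 19×100 + 18×60 + 16×50 + 9×50 = 4230.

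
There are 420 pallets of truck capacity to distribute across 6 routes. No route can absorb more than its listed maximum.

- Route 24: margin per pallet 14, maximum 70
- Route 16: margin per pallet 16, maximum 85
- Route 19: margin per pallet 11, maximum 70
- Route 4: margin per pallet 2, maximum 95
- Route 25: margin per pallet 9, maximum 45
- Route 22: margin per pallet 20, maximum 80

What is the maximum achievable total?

5255

Highest margin per pallet first: Route 22 20 > Route 16 16 > Route 24 14 > Route 19 11 > Route 25 9 > Route 4 2.
Route 22: +80 to 80 (cap) — 340 left.
Route 16 takes 85 to reach its cap of 85 — 255 left.
Route 24: +70 to 70 (cap) — 185 left.
Route 19 takes 70 to reach its cap of 70 — 115 left.
Route 25 takes 45 to reach its cap of 45 — 70 left.
Route 4: +70 (room for 95) → 70. Pool exhausted.
Total = 14×70 + 16×85 + 11×70 + 2×70 + 9×45 + 20×80 = 5255.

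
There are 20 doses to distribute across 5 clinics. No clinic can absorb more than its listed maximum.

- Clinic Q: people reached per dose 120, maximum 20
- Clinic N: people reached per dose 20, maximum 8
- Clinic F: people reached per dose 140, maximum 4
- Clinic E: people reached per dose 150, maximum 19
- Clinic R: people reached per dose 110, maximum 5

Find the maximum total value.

Order the clinics by people reached per dose: Clinic E 150 > Clinic F 140 > Clinic Q 120 > Clinic R 110 > Clinic N 20.
Clinic E: +19 to 19 (cap) ; 1 left.
Clinic F: +1 (room for 4) → 1. Pool exhausted.
Total = 140×1 + 150×19 = 2990.

2990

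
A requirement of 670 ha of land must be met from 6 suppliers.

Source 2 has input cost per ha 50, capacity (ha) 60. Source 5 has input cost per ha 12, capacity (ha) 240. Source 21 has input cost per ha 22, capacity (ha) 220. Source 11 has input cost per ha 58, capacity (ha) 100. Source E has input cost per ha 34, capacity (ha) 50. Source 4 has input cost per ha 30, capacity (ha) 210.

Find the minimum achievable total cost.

Use suppliers in increasing cost order.
Take 240 from Source 5 at 12 ; need 430 more.
Take 220 from Source 21 at 22 ; need 210 more.
Take 210 from Source 4 at 30 ; need 0 more.
Source E, Source 2, Source 11: unused.
Cost = 240×12 + 220×22 + 210×30 = 14020.

14020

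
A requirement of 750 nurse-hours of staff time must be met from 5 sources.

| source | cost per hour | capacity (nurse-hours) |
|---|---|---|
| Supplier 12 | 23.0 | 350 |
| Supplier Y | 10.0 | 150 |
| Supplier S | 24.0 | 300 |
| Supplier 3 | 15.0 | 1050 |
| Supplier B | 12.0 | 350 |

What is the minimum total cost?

9450

Use sources in increasing cost order.
Supplier Y (10.0): use full 150 → 600 nurse-hours to go.
Take 350 from Supplier B at 12.0 → need 250 more.
Take 250 from Supplier 3 at 15.0 to finish.
Supplier 12, Supplier S: unused.
Cost = 150×10.0 + 350×12.0 + 250×15.0 = 9450.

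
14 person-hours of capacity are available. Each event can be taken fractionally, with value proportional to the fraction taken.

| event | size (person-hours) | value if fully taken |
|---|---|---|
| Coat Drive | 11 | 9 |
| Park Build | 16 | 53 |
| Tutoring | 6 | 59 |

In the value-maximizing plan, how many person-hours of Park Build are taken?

Rank by value-to-size ratio: Tutoring 59/6≈9.83, Park Build 53/16≈3.31, Coat Drive 9/11≈0.818.
All 6 person-hours of Tutoring fit (value 59) → 8 remain.
Only 8 person-hours remain; take 8/16 of Park Build for value 53×8/16 = 26.5.

8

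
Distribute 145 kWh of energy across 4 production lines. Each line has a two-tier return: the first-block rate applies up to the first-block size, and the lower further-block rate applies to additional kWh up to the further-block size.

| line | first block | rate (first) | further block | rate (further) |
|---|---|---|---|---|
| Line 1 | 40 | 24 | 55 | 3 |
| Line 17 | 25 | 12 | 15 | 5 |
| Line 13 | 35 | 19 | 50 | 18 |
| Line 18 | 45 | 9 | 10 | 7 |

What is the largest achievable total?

2765

Treat each block as its own option and order by rate: Line 1/tier1 24 > Line 13/tier1 19 > Line 13/tier2 18 > Line 17/tier1 12 > Line 18/tier1 9 > Line 18/tier2 7 > Line 17/tier2 5 > Line 1/tier2 3.
Line 1 tier1 at 24: fill all 40 → 105 left.
Line 13/tier1 (19): +35 → 70 left.
Line 13/tier2 (18): +50 → 20 left.
Line 17 tier1 at 12: only 20 left, fill 20.
Total = 24×40 + 19×35 + 18×50 + 12×20 = 2765.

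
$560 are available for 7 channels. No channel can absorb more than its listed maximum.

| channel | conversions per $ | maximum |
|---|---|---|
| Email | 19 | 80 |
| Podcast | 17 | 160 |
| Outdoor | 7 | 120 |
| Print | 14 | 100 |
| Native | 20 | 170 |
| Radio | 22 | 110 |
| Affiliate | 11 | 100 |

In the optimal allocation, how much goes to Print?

Highest conversions per $ first: Radio 22 > Native 20 > Email 19 > Podcast 17 > Print 14 > Affiliate 11 > Outdoor 7.
Radio: +110 to 110 (cap) → 450 left.
Give Native 170 to hit its cap of 170 → 280 left.
Give Email 80 to hit its cap of 80 → 200 left.
Give Podcast 160 to hit its cap of 160 → 40 left.
Print has room for 100 but only 40 remain, so it gets 40.

40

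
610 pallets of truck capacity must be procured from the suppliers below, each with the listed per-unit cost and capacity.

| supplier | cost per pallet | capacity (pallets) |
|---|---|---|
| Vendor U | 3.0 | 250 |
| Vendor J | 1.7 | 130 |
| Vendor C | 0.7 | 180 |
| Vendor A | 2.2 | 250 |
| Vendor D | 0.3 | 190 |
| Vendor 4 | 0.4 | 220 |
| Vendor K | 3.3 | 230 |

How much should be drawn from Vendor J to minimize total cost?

20

Cheapest first:
Take 190 from Vendor D at 0.3 → need 420 more.
Vendor 4 at 0.4: take all 220 pallets → 200 still needed.
Take 180 from Vendor C at 0.7 → need 20 more.
Take 20 from Vendor J at 1.7 to finish.
Vendor A, Vendor U, Vendor K: unused.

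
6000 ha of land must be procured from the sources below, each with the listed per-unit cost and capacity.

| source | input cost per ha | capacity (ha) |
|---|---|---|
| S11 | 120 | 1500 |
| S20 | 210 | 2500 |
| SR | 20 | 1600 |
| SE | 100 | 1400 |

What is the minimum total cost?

667000

Cheapest first:
SR at 20: take all 1600 ha ; 4400 still needed.
SE at 100: take all 1400 ha ; 3000 still needed.
S11 (120): use full 1500 ; 1500 ha to go.
Take 1500 from S20 at 210 to finish.
Cost = 1600×20 + 1400×100 + 1500×120 + 1500×210 = 667000.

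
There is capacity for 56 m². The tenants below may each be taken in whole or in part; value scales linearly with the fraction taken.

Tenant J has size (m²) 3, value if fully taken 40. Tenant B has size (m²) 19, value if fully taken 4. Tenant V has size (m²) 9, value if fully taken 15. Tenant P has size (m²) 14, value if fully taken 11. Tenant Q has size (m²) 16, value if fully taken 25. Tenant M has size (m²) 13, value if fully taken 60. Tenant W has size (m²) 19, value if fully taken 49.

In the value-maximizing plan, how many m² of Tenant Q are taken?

Best value per unit of size first: Tenant J 40/3≈13.3, Tenant M 60/13≈4.62, Tenant W 49/19≈2.58, Tenant V 15/9≈1.67, Tenant Q 25/16≈1.56, Tenant P 11/14≈0.786, Tenant B 4/19≈0.211.
Take all of Tenant J (3 m², value 40) → 53 m² left.
Take all of Tenant M (13 m², value 60) → 40 m² left.
Tenant W: take in full, 19 m² for value 49 → 21 left.
All 9 m² of Tenant V fit (value 15) → 12 remain.
Only 12 m² remain; take 12/16 of Tenant Q for value 25×12/16 = 18.75.

12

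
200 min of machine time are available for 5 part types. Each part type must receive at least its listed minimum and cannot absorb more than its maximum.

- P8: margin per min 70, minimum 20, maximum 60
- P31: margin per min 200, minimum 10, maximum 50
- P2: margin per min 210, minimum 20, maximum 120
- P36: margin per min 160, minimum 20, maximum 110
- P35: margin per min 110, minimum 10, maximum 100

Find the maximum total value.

Meeting every minimum uses 20+10+20+20+10 = 80 min, leaving 120.
Highest margin per min first: P2 210 > P31 200 > P36 160 > P35 110 > P8 70.
P2: +100 to 120 (cap) ; 20 left.
P31 has room for 40 more but only 20 remain, so it gets 30.
Total = 70×20 + 200×30 + 210×120 + 160×20 + 110×10 = 36900.

36900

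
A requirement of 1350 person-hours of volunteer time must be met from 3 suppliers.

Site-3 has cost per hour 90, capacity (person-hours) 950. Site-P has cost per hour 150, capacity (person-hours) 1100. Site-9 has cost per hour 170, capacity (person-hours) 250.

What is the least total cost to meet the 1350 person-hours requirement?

Cheapest first:
Take 950 from Site-3 at 90 → need 400 more.
Take 400 from Site-P at 150 to finish.
Site-9: unused.
Cost = 950×90 + 400×150 = 145500.

145500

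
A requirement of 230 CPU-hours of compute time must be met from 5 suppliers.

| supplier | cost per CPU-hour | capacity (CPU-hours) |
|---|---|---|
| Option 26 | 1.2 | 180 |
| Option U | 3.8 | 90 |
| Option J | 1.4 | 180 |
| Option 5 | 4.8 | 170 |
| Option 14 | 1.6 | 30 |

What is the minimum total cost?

286

Cheapest first:
Option 26 (1.2): use full 180 — 50 CPU-hours to go.
Take 50 from Option J at 1.4 to finish.
Option 14, Option U, Option 5: unused.
Cost = 180×1.2 + 50×1.4 = 286.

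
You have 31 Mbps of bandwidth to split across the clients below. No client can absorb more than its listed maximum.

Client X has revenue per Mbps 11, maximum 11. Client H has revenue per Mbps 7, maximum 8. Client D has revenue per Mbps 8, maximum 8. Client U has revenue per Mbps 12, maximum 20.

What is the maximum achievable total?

361

Order the clients by revenue per Mbps: Client U 12 > Client X 11 > Client D 8 > Client H 7.
Give Client U 20 to hit its cap of 20 ; 11 left.
Client X: +11 to 11 (cap) ; 0 left.
Total = 11×11 + 12×20 = 361.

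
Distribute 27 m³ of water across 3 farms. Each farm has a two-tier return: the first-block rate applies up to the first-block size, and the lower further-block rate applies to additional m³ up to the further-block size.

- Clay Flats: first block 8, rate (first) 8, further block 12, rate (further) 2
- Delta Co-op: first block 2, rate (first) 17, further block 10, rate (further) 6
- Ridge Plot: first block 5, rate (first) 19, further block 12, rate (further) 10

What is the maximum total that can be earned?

313

Order all 6 blocks by rate: Ridge Plot/T1 19 > Delta Co-op/T1 17 > Ridge Plot/T2 10 > Clay Flats/T1 8 > Delta Co-op/T2 6 > Clay Flats/T2 2.
Ridge Plot/T1 (19): +5 → 22 left.
Delta Co-op T1 at 17: fill all 2 → 20 left.
Ridge Plot T2 at 10: fill all 12 → 8 left.
Clay Flats T1 at 8: fill all 8 → 0 left.
Total = 19×5 + 17×2 + 10×12 + 8×8 = 313.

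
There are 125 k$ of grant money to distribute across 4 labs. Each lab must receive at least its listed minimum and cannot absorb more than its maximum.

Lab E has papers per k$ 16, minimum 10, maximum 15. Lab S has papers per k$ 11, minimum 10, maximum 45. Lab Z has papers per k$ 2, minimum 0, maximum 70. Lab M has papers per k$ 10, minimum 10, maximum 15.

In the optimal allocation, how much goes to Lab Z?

50

Meeting every minimum uses 10+10+0+10 = 30 k$, leaving 95.
Order the labs by papers per k$: Lab E 16 > Lab S 11 > Lab M 10 > Lab Z 2.
Give Lab E 5 more to hit its cap of 15 → 90 left.
Lab S takes 35 more to reach its cap of 45 → 55 left.
Lab M: +5 to 15 (cap) → 50 left.
Only 50 left; Lab Z takes them to reach 50.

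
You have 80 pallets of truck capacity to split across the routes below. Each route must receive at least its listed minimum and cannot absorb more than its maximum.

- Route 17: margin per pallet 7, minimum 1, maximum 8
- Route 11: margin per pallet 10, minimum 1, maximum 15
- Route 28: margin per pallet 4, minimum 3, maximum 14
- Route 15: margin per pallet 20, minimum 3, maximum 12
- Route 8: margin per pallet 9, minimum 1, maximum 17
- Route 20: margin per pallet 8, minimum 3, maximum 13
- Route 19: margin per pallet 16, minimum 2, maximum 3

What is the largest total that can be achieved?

Meeting every minimum uses 1+1+3+3+1+3+2 = 14 pallets, leaving 66.
Rank by margin per pallet: Route 15 20 > Route 19 16 > Route 11 10 > Route 8 9 > Route 20 8 > Route 17 7 > Route 28 4.
Route 15 takes 9 more to reach its cap of 12 — 57 left.
Route 19: +1 to 3 (cap) — 56 left.
Give Route 11 14 more to hit its cap of 15 — 42 left.
Route 8 takes 16 more to reach its cap of 17 — 26 left.
Give Route 20 10 more to hit its cap of 13 — 16 left.
Route 17 takes 7 more to reach its cap of 8 — 9 left.
Route 28: +9 (room for 11) → 12. Pool exhausted.
Total = 7×8 + 10×15 + 4×12 + 20×12 + 9×17 + 8×13 + 16×3 = 799.

799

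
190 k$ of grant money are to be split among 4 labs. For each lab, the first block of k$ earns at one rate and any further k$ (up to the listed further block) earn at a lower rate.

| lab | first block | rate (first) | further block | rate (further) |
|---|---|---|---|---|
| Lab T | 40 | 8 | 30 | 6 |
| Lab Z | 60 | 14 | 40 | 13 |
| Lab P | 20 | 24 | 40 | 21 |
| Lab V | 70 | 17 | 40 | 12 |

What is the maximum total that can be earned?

Order all 8 blocks by rate: Lab P/T1 24 > Lab P/T2 21 > Lab V/T1 17 > Lab Z/T1 14 > Lab Z/T2 13 > Lab V/T2 12 > Lab T/T1 8 > Lab T/T2 6.
Lab P T1 at 24: fill all 20 — 170 left.
Fill Lab P T2 block (40 at 21) — 130 left.
Lab V/T1 (17): +70 — 60 left.
Lab Z T1 at 14: fill all 60 — 0 left.
Total = 24×20 + 21×40 + 17×70 + 14×60 = 3350.

3350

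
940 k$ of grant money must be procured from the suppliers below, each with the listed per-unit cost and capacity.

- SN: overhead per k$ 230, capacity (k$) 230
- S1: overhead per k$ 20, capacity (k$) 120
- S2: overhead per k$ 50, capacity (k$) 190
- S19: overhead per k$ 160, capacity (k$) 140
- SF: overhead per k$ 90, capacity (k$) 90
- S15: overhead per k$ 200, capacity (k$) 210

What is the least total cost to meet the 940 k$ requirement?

128100

Fill from the cheapest supplier first.
S1 at 20: take all 120 k$ → 820 still needed.
Take 190 from S2 at 50 → need 630 more.
Take 90 from SF at 90 → need 540 more.
S19 at 160: take all 140 k$ → 400 still needed.
Take 210 from S15 at 200 → need 190 more.
SN (230): take the remaining 190 → done.
Cost = 120×20 + 190×50 + 90×90 + 140×160 + 210×200 + 190×230 = 128100.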